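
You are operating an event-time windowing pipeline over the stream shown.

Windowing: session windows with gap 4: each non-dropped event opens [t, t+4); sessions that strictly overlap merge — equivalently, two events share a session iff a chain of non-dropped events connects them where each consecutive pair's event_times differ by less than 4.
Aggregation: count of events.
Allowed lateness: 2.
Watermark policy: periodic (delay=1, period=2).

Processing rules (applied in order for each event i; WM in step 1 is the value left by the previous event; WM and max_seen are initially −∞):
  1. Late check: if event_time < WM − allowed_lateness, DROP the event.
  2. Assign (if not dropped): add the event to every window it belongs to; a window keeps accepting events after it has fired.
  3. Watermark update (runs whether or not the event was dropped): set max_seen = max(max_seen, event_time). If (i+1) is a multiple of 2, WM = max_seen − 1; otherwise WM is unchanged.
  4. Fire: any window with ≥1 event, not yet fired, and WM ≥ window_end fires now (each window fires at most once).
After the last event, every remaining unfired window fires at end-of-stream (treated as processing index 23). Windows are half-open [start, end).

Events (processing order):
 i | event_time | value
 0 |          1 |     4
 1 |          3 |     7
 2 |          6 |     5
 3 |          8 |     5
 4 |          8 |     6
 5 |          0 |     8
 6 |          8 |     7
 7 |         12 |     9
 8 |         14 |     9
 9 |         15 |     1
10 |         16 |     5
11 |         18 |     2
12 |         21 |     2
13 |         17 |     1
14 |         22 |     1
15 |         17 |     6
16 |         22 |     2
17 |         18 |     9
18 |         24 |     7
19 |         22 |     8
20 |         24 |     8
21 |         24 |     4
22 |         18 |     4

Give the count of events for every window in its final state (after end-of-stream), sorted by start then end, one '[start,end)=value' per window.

i=0 t=1 v=4: → [1,5); WM=−∞
i=1 t=3 v=7: → [1,7); WM=2
i=2 t=6 v=5: → [1,10); WM=2
i=3 t=8 v=5: → [1,12); WM=7
i=4 t=8 v=6: → [1,12); WM=7
i=5 t=0 v=8: DROP (t<7-2); WM=7
i=6 t=8 v=7: → [1,12); WM=7
i=7 t=12 v=9: → [12,16); WM=11
i=8 t=14 v=9: → [12,18); WM=11
i=9 t=15 v=1: → [12,19); WM=14
i=10 t=16 v=5: → [12,20); WM=14
i=11 t=18 v=2: → [12,22); WM=17
i=12 t=21 v=2: → [12,25); WM=17
i=13 t=17 v=1: → [12,25); WM=20
i=14 t=22 v=1: → [12,26); WM=20
i=15 t=17 v=6: DROP (t<20-2); WM=21
i=16 t=22 v=2: → [12,26); WM=21
i=17 t=18 v=9: DROP (t<21-2); WM=21
i=18 t=24 v=7: → [12,28); WM=21
i=19 t=22 v=8: → [12,28); WM=23
i=20 t=24 v=8: → [12,28); WM=23
i=21 t=24 v=4: → [12,28); WM=23
i=22 t=18 v=4: DROP (t<23-2); WM=23

[1,12)=6 [12,28)=13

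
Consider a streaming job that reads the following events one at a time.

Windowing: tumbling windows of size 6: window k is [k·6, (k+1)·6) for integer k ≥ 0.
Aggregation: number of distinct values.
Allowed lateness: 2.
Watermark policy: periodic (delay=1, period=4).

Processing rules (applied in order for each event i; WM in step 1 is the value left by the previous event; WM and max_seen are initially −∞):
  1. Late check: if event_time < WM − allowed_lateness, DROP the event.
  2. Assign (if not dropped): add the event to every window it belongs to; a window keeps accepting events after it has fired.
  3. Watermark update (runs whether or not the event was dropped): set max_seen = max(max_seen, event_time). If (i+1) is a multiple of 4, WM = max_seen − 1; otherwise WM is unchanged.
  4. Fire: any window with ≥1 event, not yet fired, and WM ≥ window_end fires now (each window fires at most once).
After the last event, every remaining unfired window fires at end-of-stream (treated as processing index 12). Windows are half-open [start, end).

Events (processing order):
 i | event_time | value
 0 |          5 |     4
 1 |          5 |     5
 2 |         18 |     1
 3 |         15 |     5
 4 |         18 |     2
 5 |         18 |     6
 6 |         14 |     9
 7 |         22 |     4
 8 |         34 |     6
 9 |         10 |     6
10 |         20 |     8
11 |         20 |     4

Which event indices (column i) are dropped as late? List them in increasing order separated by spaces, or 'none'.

i=0 t=5 v=4: → [0,6); WM=−∞
i=1 t=5 v=5: → [0,6); WM=−∞
i=2 t=18 v=1: → [18,24); WM=−∞
i=3 t=15 v=5: → [12,18); WM=17; [0,6) fires=2
i=4 t=18 v=2: → [18,24); WM=17
i=5 t=18 v=6: → [18,24); WM=17
i=6 t=14 v=9: DROP (t<17-2); WM=17
i=7 t=22 v=4: → [18,24); WM=21; [12,18) fires=1
i=8 t=34 v=6: → [30,36); WM=21
i=9 t=10 v=6: DROP (t<21-2); WM=21
i=10 t=20 v=8: → [18,24); WM=21
i=11 t=20 v=4: → [18,24); WM=33; [18,24) fires=5

6 9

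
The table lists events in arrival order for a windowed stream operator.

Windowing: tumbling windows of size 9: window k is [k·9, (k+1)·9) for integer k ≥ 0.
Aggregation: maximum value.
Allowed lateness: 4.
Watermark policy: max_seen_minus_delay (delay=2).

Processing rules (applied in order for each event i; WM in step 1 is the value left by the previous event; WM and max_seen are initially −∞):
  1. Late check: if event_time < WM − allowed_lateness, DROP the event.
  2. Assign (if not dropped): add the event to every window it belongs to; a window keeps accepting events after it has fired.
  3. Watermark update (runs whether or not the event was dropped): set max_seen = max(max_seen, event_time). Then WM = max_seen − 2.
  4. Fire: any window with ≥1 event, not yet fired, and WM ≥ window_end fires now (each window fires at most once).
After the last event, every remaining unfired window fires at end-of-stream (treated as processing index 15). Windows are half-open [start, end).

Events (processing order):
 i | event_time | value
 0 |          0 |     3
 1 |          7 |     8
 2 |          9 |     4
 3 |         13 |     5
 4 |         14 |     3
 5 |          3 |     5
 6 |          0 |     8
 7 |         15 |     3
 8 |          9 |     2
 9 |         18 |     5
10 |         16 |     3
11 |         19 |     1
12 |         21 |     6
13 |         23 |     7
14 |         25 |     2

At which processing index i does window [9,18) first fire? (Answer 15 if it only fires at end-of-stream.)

i=0 t=0 v=3: → [0,9); WM=-2
i=1 t=7 v=8: → [0,9); WM=5
i=2 t=9 v=4: → [9,18); WM=7
i=3 t=13 v=5: → [9,18); WM=11; [0,9) fires=8
i=4 t=14 v=3: → [9,18); WM=12
i=5 t=3 v=5: DROP (t<12-4); WM=12
i=6 t=0 v=8: DROP (t<12-4); WM=12
i=7 t=15 v=3: → [9,18); WM=13
i=8 t=9 v=2: → [9,18); WM=13
i=9 t=18 v=5: → [18,27); WM=16
i=10 t=16 v=3: → [9,18); WM=16
i=11 t=19 v=1: → [18,27); WM=17
i=12 t=21 v=6: → [18,27); WM=19; [9,18) fires=5
i=13 t=23 v=7: → [18,27); WM=21
i=14 t=25 v=2: → [18,27); WM=23

12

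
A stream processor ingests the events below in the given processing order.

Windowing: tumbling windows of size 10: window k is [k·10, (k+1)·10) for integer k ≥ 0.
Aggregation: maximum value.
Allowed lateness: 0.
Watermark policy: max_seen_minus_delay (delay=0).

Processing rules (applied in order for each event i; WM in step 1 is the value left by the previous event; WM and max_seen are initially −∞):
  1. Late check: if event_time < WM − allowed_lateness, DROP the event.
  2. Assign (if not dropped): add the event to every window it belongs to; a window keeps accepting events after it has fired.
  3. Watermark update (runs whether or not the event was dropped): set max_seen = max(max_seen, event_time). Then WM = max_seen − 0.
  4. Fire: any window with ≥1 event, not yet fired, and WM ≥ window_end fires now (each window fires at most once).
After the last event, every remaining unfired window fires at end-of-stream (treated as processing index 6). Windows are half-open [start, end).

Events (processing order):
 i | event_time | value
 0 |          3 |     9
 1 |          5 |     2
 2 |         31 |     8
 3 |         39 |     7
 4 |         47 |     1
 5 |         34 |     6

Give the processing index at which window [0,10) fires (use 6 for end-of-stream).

i=0 t=3 v=9: → [0,10); WM=3
i=1 t=5 v=2: → [0,10); WM=5
i=2 t=31 v=8: → [30,40); WM=31; [0,10) fires=9
i=3 t=39 v=7: → [30,40); WM=39
i=4 t=47 v=1: → [40,50); WM=47; [30,40) fires=8
i=5 t=34 v=6: DROP (t<47-0); WM=47

2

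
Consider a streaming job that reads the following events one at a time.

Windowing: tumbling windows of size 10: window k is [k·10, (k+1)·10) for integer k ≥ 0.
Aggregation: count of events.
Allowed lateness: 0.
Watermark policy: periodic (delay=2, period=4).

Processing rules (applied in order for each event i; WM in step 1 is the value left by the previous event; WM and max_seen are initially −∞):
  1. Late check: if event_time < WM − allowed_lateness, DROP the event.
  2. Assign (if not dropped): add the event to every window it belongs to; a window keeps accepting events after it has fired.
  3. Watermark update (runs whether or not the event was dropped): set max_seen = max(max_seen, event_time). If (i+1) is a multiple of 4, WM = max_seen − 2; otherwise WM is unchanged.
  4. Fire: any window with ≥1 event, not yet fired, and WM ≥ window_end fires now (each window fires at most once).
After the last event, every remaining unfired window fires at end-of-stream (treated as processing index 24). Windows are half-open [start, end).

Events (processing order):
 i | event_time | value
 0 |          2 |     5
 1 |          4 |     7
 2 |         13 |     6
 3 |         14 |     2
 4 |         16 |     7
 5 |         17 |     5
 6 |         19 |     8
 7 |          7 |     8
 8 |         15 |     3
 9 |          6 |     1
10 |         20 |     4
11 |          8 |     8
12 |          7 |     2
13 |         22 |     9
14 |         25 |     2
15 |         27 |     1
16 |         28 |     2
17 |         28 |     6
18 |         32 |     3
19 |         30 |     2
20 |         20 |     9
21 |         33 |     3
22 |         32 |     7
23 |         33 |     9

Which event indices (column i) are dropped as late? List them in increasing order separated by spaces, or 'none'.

i=0 t=2 v=5: → [0,10); WM=−∞
i=1 t=4 v=7: → [0,10); WM=−∞
i=2 t=13 v=6: → [10,20); WM=−∞
i=3 t=14 v=2: → [10,20); WM=12; [0,10) fires=2
i=4 t=16 v=7: → [10,20); WM=12
i=5 t=17 v=5: → [10,20); WM=12
i=6 t=19 v=8: → [10,20); WM=12
i=7 t=7 v=8: DROP (t<12-0); WM=17
i=8 t=15 v=3: DROP (t<17-0); WM=17
i=9 t=6 v=1: DROP (t<17-0); WM=17
i=10 t=20 v=4: → [20,30); WM=17
i=11 t=8 v=8: DROP (t<17-0); WM=18
i=12 t=7 v=2: DROP (t<18-0); WM=18
i=13 t=22 v=9: → [20,30); WM=18
i=14 t=25 v=2: → [20,30); WM=18
i=15 t=27 v=1: → [20,30); WM=25; [10,20) fires=5
i=16 t=28 v=2: → [20,30); WM=25
i=17 t=28 v=6: → [20,30); WM=25
i=18 t=32 v=3: → [30,40); WM=25
i=19 t=30 v=2: → [30,40); WM=30; [20,30) fires=6
i=20 t=20 v=9: DROP (t<30-0); WM=30
i=21 t=33 v=3: → [30,40); WM=30
i=22 t=32 v=7: → [30,40); WM=30
i=23 t=33 v=9: → [30,40); WM=31

7 8 9 11 12 20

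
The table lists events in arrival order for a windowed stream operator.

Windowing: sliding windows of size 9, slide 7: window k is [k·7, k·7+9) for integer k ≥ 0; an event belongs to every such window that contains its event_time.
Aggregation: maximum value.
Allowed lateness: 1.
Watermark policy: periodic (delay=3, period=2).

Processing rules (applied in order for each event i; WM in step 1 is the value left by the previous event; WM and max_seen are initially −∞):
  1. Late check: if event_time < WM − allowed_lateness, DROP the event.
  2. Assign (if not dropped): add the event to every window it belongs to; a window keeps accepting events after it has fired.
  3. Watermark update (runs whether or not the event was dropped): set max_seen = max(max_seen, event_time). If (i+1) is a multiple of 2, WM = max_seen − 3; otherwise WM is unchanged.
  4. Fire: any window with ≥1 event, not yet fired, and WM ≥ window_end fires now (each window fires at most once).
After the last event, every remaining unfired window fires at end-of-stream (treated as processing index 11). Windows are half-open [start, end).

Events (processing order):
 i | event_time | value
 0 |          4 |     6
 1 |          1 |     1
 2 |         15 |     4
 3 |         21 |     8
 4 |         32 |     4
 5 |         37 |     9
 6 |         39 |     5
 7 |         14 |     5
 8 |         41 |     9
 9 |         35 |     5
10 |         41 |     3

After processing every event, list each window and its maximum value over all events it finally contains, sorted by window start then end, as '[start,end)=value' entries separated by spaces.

i=0 t=4 v=6: → [0,9); WM=−∞
i=1 t=1 v=1: → [0,9); WM=1
i=2 t=15 v=4: → [14,23),[7,16); WM=1
i=3 t=21 v=8: → [21,30),[14,23); WM=18; [0,9) fires=6 [7,16) fires=4
i=4 t=32 v=4: → [28,37); WM=18
i=5 t=37 v=9: → [35,44); WM=34; [14,23) fires=8 [21,30) fires=8
i=6 t=39 v=5: → [35,44); WM=34
i=7 t=14 v=5: DROP (t<34-1); WM=36
i=8 t=41 v=9: → [35,44); WM=36
i=9 t=35 v=5: → [35,44),[28,37); WM=38; [28,37) fires=5
i=10 t=41 v=3: → [35,44); WM=38

[0,9)=6 [7,16)=4 [14,23)=8 [21,30)=8 [28,37)=5 [35,44)=9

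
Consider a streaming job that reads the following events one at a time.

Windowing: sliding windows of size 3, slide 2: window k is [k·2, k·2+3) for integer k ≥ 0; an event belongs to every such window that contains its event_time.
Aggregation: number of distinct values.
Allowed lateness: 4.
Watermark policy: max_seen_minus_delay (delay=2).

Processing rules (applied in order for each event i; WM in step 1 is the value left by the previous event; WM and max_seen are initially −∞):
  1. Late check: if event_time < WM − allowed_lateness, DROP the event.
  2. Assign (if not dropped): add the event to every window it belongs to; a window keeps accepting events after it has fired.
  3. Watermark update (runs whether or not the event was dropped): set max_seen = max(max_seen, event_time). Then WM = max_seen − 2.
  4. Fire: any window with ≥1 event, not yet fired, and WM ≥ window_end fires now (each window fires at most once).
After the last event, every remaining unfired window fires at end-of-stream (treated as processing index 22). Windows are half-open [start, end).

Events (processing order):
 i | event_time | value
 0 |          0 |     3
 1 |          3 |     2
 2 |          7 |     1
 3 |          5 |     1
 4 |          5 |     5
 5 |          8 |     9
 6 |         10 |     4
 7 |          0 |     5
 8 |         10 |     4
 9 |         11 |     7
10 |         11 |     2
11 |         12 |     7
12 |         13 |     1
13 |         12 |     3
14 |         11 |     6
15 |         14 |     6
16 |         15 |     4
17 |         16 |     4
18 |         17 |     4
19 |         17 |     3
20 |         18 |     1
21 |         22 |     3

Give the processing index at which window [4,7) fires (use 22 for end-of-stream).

i=0 t=0 v=3: → [0,3); WM=-2
i=1 t=3 v=2: → [2,5); WM=1
i=2 t=7 v=1: → [6,9); WM=5; [0,3) fires=1 [2,5) fires=1
i=3 t=5 v=1: → [4,7); WM=5
i=4 t=5 v=5: → [4,7); WM=5
i=5 t=8 v=9: → [8,11),[6,9); WM=6
i=6 t=10 v=4: → [10,13),[8,11); WM=8; [4,7) fires=2
i=7 t=0 v=5: DROP (t<8-4); WM=8
i=8 t=10 v=4: → [10,13),[8,11); WM=8
i=9 t=11 v=7: → [10,13); WM=9; [6,9) fires=2
i=10 t=11 v=2: → [10,13); WM=9
i=11 t=12 v=7: → [12,15),[10,13); WM=10
i=12 t=13 v=1: → [12,15); WM=11; [8,11) fires=2
i=13 t=12 v=3: → [12,15),[10,13); WM=11
i=14 t=11 v=6: → [10,13); WM=11
i=15 t=14 v=6: → [14,17),[12,15); WM=12
i=16 t=15 v=4: → [14,17); WM=13; [10,13) fires=5
i=17 t=16 v=4: → [16,19),[14,17); WM=14
i=18 t=17 v=4: → [16,19); WM=15; [12,15) fires=4
i=19 t=17 v=3: → [16,19); WM=15
i=20 t=18 v=1: → [18,21),[16,19); WM=16
i=21 t=22 v=3: → [22,25),[20,23); WM=20; [14,17) fires=2 [16,19) fires=3

6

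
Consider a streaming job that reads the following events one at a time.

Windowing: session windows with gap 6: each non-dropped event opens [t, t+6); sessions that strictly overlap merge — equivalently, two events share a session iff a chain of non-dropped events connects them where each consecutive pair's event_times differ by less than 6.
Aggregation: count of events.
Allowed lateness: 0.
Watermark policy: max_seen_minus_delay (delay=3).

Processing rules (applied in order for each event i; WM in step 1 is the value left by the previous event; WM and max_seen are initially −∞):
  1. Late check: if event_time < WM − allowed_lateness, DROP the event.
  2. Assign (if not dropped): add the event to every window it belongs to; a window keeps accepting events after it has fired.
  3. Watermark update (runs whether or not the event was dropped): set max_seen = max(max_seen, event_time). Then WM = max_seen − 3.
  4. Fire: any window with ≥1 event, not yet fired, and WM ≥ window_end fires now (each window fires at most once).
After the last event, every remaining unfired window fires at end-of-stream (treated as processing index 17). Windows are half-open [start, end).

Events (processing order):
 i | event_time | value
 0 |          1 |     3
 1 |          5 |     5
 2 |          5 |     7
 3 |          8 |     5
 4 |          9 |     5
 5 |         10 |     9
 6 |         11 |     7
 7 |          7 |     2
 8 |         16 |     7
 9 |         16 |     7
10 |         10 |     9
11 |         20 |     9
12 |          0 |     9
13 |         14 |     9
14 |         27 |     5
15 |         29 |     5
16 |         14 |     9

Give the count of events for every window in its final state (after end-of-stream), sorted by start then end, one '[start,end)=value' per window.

[1,26)=10 [27,35)=2

i=0 t=1 v=3: → [1,7); WM=-2
i=1 t=5 v=5: → [1,11); WM=2
i=2 t=5 v=7: → [1,11); WM=2
i=3 t=8 v=5: → [1,14); WM=5
i=4 t=9 v=5: → [1,15); WM=6
i=5 t=10 v=9: → [1,16); WM=7
i=6 t=11 v=7: → [1,17); WM=8
i=7 t=7 v=2: DROP (t<8-0); WM=8
i=8 t=16 v=7: → [1,22); WM=13
i=9 t=16 v=7: → [1,22); WM=13
i=10 t=10 v=9: DROP (t<13-0); WM=13
i=11 t=20 v=9: → [1,26); WM=17
i=12 t=0 v=9: DROP (t<17-0); WM=17
i=13 t=14 v=9: DROP (t<17-0); WM=17
i=14 t=27 v=5: → [27,33); WM=24
i=15 t=29 v=5: → [27,35); WM=26
i=16 t=14 v=9: DROP (t<26-0); WM=26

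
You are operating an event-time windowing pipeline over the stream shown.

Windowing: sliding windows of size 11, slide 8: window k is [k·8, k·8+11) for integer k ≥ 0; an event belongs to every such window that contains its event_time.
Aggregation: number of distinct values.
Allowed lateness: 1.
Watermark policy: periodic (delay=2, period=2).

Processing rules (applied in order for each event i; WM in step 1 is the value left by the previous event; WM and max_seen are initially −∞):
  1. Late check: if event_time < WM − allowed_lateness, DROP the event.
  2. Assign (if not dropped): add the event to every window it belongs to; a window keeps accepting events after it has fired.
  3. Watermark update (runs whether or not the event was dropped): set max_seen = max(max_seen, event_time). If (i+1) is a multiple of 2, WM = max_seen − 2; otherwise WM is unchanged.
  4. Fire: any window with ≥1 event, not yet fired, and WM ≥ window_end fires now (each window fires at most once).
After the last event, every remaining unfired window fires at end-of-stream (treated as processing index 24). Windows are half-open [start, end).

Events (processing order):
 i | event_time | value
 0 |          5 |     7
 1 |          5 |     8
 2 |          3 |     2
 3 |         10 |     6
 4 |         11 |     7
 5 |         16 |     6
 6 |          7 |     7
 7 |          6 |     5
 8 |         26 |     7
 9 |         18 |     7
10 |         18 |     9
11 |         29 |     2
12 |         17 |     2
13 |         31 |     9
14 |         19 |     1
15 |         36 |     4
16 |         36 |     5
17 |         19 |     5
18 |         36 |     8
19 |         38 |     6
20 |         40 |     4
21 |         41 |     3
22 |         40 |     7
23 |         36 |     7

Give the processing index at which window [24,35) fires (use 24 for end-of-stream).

19

i=0 t=5 v=7: → [0,11); WM=−∞
i=1 t=5 v=8: → [0,11); WM=3
i=2 t=3 v=2: → [0,11); WM=3
i=3 t=10 v=6: → [8,19),[0,11); WM=8
i=4 t=11 v=7: → [8,19); WM=8
i=5 t=16 v=6: → [16,27),[8,19); WM=14; [0,11) fires=4
i=6 t=7 v=7: DROP (t<14-1); WM=14
i=7 t=6 v=5: DROP (t<14-1); WM=14
i=8 t=26 v=7: → [24,35),[16,27); WM=14
i=9 t=18 v=7: → [16,27),[8,19); WM=24; [8,19) fires=2
i=10 t=18 v=9: DROP (t<24-1); WM=24
i=11 t=29 v=2: → [24,35); WM=27; [16,27) fires=2
i=12 t=17 v=2: DROP (t<27-1); WM=27
i=13 t=31 v=9: → [24,35); WM=29
i=14 t=19 v=1: DROP (t<29-1); WM=29
i=15 t=36 v=4: → [32,43); WM=34
i=16 t=36 v=5: → [32,43); WM=34
i=17 t=19 v=5: DROP (t<34-1); WM=34
i=18 t=36 v=8: → [32,43); WM=34
i=19 t=38 v=6: → [32,43); WM=36; [24,35) fires=3
i=20 t=40 v=4: → [40,51),[32,43); WM=36
i=21 t=41 v=3: → [40,51),[32,43); WM=39
i=22 t=40 v=7: → [40,51),[32,43); WM=39
i=23 t=36 v=7: DROP (t<39-1); WM=39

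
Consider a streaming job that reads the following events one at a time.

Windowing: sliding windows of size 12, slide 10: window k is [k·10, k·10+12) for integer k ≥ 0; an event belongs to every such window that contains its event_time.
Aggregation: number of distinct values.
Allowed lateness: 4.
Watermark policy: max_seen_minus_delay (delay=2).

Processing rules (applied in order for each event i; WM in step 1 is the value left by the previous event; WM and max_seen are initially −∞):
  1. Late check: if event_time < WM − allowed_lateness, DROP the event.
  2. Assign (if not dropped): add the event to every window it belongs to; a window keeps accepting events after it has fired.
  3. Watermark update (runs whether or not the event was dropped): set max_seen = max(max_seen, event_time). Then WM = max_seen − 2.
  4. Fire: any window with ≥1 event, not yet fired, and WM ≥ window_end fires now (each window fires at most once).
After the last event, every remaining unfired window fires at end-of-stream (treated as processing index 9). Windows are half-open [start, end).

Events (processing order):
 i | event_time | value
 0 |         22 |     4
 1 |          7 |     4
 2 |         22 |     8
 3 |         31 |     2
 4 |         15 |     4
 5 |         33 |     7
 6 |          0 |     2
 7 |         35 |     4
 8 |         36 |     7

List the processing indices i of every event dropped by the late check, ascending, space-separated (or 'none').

i=0 t=22 v=4: → [20,32); WM=20
i=1 t=7 v=4: DROP (t<20-4); WM=20
i=2 t=22 v=8: → [20,32); WM=20
i=3 t=31 v=2: → [30,42),[20,32); WM=29
i=4 t=15 v=4: DROP (t<29-4); WM=29
i=5 t=33 v=7: → [30,42); WM=31
i=6 t=0 v=2: DROP (t<31-4); WM=31
i=7 t=35 v=4: → [30,42); WM=33; [20,32) fires=3
i=8 t=36 v=7: → [30,42); WM=34

1 4 6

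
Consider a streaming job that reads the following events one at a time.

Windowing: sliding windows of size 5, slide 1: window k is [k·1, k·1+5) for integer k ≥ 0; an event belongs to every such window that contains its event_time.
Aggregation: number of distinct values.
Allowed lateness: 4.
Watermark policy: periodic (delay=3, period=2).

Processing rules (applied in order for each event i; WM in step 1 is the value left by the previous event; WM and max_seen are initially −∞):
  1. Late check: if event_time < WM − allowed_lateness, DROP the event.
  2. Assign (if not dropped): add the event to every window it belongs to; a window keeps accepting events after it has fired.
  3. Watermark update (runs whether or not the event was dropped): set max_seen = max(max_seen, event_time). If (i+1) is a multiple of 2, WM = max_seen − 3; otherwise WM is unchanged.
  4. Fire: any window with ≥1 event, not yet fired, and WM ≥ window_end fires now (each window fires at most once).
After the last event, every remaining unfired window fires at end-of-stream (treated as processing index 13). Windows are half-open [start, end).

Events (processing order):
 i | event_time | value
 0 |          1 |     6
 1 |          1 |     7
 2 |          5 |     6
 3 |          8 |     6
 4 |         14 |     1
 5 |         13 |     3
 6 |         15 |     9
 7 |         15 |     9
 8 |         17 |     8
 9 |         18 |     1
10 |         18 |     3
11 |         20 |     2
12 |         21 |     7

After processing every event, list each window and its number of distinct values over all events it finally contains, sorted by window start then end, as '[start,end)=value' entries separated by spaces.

[0,5)=2 [1,6)=2 [2,7)=1 [3,8)=1 [4,9)=1 [5,10)=1 [6,11)=1 [7,12)=1 [8,13)=1 [9,14)=1 [10,15)=2 [11,16)=3 [12,17)=3 [13,18)=4 [14,19)=4 [15,20)=4 [16,21)=4 [17,22)=5 [18,23)=4 [19,24)=2 [20,25)=2 [21,26)=1

i=0 t=1 v=6: → [1,6),[0,5); WM=−∞
i=1 t=1 v=7: → [1,6),[0,5); WM=-2
i=2 t=5 v=6: → [5,10),[4,9),[3,8),[2,7),[1,6); WM=-2
i=3 t=8 v=6: → [8,13),[7,12),[6,11),[5,10),[4,9); WM=5; [0,5) fires=2
i=4 t=14 v=1: → [14,19),[13,18),[12,17),[11,16),[10,15); WM=5
i=5 t=13 v=3: → [13,18),[12,17),[11,16),[10,15),[9,14); WM=11; [1,6) fires=2 [2,7) fires=1 [3,8) fires=1 [4,9) fires=1 [5,10) fires=1 [6,11) fires=1
i=6 t=15 v=9: → [15,20),[14,19),[13,18),[12,17),[11,16); WM=11
i=7 t=15 v=9: → [15,20),[14,19),[13,18),[12,17),[11,16); WM=12; [7,12) fires=1
i=8 t=17 v=8: → [17,22),[16,21),[15,20),[14,19),[13,18); WM=12
i=9 t=18 v=1: → [18,23),[17,22),[16,21),[15,20),[14,19); WM=15; [8,13) fires=1 [9,14) fires=1 [10,15) fires=2
i=10 t=18 v=3: → [18,23),[17,22),[16,21),[15,20),[14,19); WM=15
i=11 t=20 v=2: → [20,25),[19,24),[18,23),[17,22),[16,21); WM=17; [11,16) fires=3 [12,17) fires=3
i=12 t=21 v=7: → [21,26),[20,25),[19,24),[18,23),[17,22); WM=17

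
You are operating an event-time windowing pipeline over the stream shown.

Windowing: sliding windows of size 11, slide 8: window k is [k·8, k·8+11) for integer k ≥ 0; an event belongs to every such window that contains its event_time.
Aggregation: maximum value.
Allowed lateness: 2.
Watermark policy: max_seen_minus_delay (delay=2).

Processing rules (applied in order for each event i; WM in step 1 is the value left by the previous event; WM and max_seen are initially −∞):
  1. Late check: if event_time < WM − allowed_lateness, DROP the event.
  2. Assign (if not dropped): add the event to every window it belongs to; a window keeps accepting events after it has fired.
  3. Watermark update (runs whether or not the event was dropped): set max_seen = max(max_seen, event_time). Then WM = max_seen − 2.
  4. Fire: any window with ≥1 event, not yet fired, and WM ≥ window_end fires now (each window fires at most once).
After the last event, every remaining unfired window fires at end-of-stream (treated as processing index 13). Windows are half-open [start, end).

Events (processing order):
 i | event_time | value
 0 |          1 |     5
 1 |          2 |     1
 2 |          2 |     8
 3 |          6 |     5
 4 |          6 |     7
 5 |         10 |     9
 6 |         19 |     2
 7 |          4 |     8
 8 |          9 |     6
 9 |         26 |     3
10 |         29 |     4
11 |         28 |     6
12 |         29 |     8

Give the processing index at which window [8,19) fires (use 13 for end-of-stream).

9

i=0 t=1 v=5: → [0,11); WM=-1
i=1 t=2 v=1: → [0,11); WM=0
i=2 t=2 v=8: → [0,11); WM=0
i=3 t=6 v=5: → [0,11); WM=4
i=4 t=6 v=7: → [0,11); WM=4
i=5 t=10 v=9: → [8,19),[0,11); WM=8
i=6 t=19 v=2: → [16,27); WM=17; [0,11) fires=9
i=7 t=4 v=8: DROP (t<17-2); WM=17
i=8 t=9 v=6: DROP (t<17-2); WM=17
i=9 t=26 v=3: → [24,35),[16,27); WM=24; [8,19) fires=9
i=10 t=29 v=4: → [24,35); WM=27; [16,27) fires=3
i=11 t=28 v=6: → [24,35); WM=27
i=12 t=29 v=8: → [24,35); WM=27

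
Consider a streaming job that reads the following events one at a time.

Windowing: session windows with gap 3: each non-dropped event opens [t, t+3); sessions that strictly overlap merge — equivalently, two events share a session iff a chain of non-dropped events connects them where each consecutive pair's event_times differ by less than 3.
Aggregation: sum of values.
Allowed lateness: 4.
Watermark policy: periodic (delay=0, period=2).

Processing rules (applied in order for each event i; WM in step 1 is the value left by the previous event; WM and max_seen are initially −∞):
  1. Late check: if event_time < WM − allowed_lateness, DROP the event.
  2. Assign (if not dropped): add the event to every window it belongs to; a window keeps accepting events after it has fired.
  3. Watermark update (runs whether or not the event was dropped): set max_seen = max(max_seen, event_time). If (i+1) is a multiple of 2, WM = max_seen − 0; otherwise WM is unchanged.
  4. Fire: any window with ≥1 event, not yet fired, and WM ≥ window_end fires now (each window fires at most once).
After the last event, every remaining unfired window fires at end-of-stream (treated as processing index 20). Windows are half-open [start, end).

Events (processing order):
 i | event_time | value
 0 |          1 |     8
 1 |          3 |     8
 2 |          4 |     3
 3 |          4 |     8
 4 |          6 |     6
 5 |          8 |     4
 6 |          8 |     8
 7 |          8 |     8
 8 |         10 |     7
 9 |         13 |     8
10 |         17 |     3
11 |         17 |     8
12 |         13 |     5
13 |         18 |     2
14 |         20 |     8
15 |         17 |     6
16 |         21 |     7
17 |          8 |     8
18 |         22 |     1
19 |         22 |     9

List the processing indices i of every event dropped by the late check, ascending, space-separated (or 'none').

17

i=0 t=1 v=8: → [1,4); WM=−∞
i=1 t=3 v=8: → [1,6); WM=3
i=2 t=4 v=3: → [1,7); WM=3
i=3 t=4 v=8: → [1,7); WM=4
i=4 t=6 v=6: → [1,9); WM=4
i=5 t=8 v=4: → [1,11); WM=8
i=6 t=8 v=8: → [1,11); WM=8
i=7 t=8 v=8: → [1,11); WM=8
i=8 t=10 v=7: → [1,13); WM=8
i=9 t=13 v=8: → [13,16); WM=13
i=10 t=17 v=3: → [17,20); WM=13
i=11 t=17 v=8: → [17,20); WM=17
i=12 t=13 v=5: → [13,16); WM=17
i=13 t=18 v=2: → [17,21); WM=18
i=14 t=20 v=8: → [17,23); WM=18
i=15 t=17 v=6: → [17,23); WM=20
i=16 t=21 v=7: → [17,24); WM=20
i=17 t=8 v=8: DROP (t<20-4); WM=21
i=18 t=22 v=1: → [17,25); WM=21
i=19 t=22 v=9: → [17,25); WM=22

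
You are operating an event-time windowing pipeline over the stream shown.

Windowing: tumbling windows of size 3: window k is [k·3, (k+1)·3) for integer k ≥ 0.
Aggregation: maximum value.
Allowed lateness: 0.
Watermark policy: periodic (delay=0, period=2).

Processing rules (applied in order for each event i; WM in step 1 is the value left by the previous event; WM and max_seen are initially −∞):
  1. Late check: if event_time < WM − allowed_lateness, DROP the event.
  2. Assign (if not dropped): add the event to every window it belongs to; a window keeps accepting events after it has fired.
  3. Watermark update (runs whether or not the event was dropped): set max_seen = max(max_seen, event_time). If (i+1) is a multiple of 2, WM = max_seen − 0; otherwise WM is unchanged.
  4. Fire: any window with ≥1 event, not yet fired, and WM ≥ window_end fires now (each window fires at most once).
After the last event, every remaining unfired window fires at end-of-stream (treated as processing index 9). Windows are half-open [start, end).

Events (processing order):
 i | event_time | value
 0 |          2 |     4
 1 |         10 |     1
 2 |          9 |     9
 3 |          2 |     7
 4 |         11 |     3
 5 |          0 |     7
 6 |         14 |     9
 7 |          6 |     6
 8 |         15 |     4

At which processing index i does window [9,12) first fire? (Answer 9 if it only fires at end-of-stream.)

i=0 t=2 v=4: → [0,3); WM=−∞
i=1 t=10 v=1: → [9,12); WM=10; [0,3) fires=4
i=2 t=9 v=9: DROP (t<10-0); WM=10
i=3 t=2 v=7: DROP (t<10-0); WM=10
i=4 t=11 v=3: → [9,12); WM=10
i=5 t=0 v=7: DROP (t<10-0); WM=11
i=6 t=14 v=9: → [12,15); WM=11
i=7 t=6 v=6: DROP (t<11-0); WM=14; [9,12) fires=3
i=8 t=15 v=4: → [15,18); WM=14

7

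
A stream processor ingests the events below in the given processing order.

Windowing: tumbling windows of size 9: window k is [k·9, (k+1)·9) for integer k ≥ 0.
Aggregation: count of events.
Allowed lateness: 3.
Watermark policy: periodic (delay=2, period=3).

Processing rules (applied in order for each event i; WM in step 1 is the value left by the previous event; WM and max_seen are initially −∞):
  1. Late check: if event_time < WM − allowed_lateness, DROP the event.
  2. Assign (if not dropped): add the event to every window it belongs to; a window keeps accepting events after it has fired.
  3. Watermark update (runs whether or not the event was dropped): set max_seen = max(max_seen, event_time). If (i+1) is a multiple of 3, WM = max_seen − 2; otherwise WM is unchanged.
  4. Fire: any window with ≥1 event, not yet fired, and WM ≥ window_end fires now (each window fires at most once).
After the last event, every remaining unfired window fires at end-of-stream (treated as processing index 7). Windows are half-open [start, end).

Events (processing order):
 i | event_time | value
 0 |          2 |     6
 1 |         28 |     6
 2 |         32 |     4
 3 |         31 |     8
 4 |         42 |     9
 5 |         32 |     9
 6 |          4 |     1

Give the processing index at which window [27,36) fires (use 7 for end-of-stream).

5

i=0 t=2 v=6: → [0,9); WM=−∞
i=1 t=28 v=6: → [27,36); WM=−∞
i=2 t=32 v=4: → [27,36); WM=30; [0,9) fires=1
i=3 t=31 v=8: → [27,36); WM=30
i=4 t=42 v=9: → [36,45); WM=30
i=5 t=32 v=9: → [27,36); WM=40; [27,36) fires=4
i=6 t=4 v=1: DROP (t<40-3); WM=40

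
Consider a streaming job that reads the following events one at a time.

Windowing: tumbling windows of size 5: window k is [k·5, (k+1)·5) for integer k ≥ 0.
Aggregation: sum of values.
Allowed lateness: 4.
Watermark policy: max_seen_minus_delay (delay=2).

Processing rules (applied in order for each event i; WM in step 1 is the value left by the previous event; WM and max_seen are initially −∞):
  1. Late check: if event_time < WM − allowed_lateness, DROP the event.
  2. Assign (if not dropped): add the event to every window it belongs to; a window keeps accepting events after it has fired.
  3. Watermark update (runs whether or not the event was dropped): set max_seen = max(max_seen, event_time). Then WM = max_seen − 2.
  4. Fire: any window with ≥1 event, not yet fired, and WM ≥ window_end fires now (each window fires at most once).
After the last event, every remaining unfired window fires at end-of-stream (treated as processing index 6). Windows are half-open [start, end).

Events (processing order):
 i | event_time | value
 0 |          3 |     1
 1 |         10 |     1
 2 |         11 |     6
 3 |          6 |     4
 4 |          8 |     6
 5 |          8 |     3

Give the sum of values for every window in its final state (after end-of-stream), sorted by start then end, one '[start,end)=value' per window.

[0,5)=1 [5,10)=13 [10,15)=7

i=0 t=3 v=1: → [0,5); WM=1
i=1 t=10 v=1: → [10,15); WM=8; [0,5) fires=1
i=2 t=11 v=6: → [10,15); WM=9
i=3 t=6 v=4: → [5,10); WM=9
i=4 t=8 v=6: → [5,10); WM=9
i=5 t=8 v=3: → [5,10); WM=9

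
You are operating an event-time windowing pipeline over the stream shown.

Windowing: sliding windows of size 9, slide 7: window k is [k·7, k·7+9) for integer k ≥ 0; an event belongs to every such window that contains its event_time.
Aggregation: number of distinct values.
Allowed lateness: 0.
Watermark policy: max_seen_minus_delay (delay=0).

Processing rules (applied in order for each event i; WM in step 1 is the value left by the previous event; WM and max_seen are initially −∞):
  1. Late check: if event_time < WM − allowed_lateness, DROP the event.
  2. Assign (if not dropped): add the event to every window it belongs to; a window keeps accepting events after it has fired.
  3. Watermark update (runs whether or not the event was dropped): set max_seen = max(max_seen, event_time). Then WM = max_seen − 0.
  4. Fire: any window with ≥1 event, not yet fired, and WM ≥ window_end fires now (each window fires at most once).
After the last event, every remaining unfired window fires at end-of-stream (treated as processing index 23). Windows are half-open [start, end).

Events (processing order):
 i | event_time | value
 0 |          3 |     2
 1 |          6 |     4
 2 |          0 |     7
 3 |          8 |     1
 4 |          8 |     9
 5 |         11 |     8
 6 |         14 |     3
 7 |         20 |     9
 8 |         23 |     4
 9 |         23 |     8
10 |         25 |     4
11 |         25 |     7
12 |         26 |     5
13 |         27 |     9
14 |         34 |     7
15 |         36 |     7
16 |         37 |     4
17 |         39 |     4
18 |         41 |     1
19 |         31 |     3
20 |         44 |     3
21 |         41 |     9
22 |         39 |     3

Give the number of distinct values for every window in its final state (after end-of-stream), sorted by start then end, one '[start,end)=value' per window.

i=0 t=3 v=2: → [0,9); WM=3
i=1 t=6 v=4: → [0,9); WM=6
i=2 t=0 v=7: DROP (t<6-0); WM=6
i=3 t=8 v=1: → [7,16),[0,9); WM=8
i=4 t=8 v=9: → [7,16),[0,9); WM=8
i=5 t=11 v=8: → [7,16); WM=11; [0,9) fires=4
i=6 t=14 v=3: → [14,23),[7,16); WM=14
i=7 t=20 v=9: → [14,23); WM=20; [7,16) fires=4
i=8 t=23 v=4: → [21,30); WM=23; [14,23) fires=2
i=9 t=23 v=8: → [21,30); WM=23
i=10 t=25 v=4: → [21,30); WM=25
i=11 t=25 v=7: → [21,30); WM=25
i=12 t=26 v=5: → [21,30); WM=26
i=13 t=27 v=9: → [21,30); WM=27
i=14 t=34 v=7: → [28,37); WM=34; [21,30) fires=5
i=15 t=36 v=7: → [35,44),[28,37); WM=36
i=16 t=37 v=4: → [35,44); WM=37; [28,37) fires=1
i=17 t=39 v=4: → [35,44); WM=39
i=18 t=41 v=1: → [35,44); WM=41
i=19 t=31 v=3: DROP (t<41-0); WM=41
i=20 t=44 v=3: → [42,51); WM=44; [35,44) fires=3
i=21 t=41 v=9: DROP (t<44-0); WM=44
i=22 t=39 v=3: DROP (t<44-0); WM=44

[0,9)=4 [7,16)=4 [14,23)=2 [21,30)=5 [28,37)=1 [35,44)=3 [42,51)=1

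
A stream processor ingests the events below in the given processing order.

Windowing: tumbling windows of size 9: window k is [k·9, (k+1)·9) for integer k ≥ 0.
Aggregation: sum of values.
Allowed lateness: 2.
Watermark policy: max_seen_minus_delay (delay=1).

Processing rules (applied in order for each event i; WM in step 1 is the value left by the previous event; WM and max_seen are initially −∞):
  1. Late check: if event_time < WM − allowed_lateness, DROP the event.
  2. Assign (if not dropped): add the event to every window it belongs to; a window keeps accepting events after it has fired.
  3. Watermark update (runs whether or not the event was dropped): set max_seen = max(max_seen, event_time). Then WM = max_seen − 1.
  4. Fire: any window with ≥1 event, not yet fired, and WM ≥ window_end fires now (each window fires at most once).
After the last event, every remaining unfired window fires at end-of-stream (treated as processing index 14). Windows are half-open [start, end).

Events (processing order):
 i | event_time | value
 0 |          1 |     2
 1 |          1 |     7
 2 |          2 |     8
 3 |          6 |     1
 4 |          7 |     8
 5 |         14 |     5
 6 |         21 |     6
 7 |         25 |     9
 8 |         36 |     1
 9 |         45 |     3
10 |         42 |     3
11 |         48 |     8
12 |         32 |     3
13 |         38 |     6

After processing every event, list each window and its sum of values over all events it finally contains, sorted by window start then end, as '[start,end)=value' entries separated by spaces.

i=0 t=1 v=2: → [0,9); WM=0
i=1 t=1 v=7: → [0,9); WM=0
i=2 t=2 v=8: → [0,9); WM=1
i=3 t=6 v=1: → [0,9); WM=5
i=4 t=7 v=8: → [0,9); WM=6
i=5 t=14 v=5: → [9,18); WM=13; [0,9) fires=26
i=6 t=21 v=6: → [18,27); WM=20; [9,18) fires=5
i=7 t=25 v=9: → [18,27); WM=24
i=8 t=36 v=1: → [36,45); WM=35; [18,27) fires=15
i=9 t=45 v=3: → [45,54); WM=44
i=10 t=42 v=3: → [36,45); WM=44
i=11 t=48 v=8: → [45,54); WM=47; [36,45) fires=4
i=12 t=32 v=3: DROP (t<47-2); WM=47
i=13 t=38 v=6: DROP (t<47-2); WM=47

[0,9)=26 [9,18)=5 [18,27)=15 [36,45)=4 [45,54)=11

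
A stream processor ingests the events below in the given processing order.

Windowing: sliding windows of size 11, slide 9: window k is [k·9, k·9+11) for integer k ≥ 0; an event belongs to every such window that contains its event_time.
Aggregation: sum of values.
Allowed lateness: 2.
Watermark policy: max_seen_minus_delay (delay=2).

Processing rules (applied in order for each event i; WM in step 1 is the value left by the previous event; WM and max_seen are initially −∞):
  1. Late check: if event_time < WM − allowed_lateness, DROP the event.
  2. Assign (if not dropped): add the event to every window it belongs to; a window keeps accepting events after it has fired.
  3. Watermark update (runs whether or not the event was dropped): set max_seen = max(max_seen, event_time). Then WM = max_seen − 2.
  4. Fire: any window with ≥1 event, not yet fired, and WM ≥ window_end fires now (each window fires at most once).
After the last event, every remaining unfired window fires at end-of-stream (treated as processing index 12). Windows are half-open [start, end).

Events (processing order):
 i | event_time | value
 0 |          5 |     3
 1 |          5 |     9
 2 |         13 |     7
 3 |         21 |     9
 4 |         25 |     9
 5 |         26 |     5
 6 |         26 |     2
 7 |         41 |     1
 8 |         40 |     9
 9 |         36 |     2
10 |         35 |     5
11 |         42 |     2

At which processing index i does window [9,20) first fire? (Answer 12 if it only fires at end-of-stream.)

i=0 t=5 v=3: → [0,11); WM=3
i=1 t=5 v=9: → [0,11); WM=3
i=2 t=13 v=7: → [9,20); WM=11; [0,11) fires=12
i=3 t=21 v=9: → [18,29); WM=19
i=4 t=25 v=9: → [18,29); WM=23; [9,20) fires=7
i=5 t=26 v=5: → [18,29); WM=24
i=6 t=26 v=2: → [18,29); WM=24
i=7 t=41 v=1: → [36,47); WM=39; [18,29) fires=25
i=8 t=40 v=9: → [36,47); WM=39
i=9 t=36 v=2: DROP (t<39-2); WM=39
i=10 t=35 v=5: DROP (t<39-2); WM=39
i=11 t=42 v=2: → [36,47); WM=40

4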